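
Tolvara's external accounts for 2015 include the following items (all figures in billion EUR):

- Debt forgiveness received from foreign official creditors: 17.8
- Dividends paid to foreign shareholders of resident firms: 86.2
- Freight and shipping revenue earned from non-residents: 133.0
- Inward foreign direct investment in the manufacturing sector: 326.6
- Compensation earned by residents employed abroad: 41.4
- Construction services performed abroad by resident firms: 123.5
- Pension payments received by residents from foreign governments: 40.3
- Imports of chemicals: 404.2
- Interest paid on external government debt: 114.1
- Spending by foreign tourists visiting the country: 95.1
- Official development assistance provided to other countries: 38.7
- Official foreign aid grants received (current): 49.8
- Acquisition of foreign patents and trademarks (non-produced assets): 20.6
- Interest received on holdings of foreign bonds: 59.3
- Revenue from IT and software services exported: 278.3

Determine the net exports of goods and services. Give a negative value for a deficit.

225.7

Goods: -404.2
Services: 133.0 + 95.1 + 123.5 + 278.3 = 629.9
Trade balance = -404.2 + 629.9 = 225.7
(Excluded from the trade balance — capital account: debt forgiveness received from foreign official creditors 17.8, acquisition of foreign patents and trademarks (non-produced assets) 20.6; primary income: dividends paid to foreign shareholders of resident firms 86.2, compensation earned by residents employed abroad 41.4, interest paid on external government debt 114.1, interest received on holdings of foreign bonds 59.3; financial account: inward foreign direct investment in the manufacturing sector 326.6; secondary income: pension payments received by residents from foreign governments 40.3, official development assistance provided to other countries 38.7, official foreign aid grants received (current) 49.8.)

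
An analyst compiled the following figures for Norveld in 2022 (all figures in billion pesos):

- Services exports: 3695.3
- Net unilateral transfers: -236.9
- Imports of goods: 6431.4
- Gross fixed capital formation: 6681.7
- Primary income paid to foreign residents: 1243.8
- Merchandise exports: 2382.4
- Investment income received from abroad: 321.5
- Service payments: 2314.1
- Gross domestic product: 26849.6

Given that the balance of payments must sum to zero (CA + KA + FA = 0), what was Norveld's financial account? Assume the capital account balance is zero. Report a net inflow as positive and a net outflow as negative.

3827.0

Goods balance = 2382.4 - 6431.4 = -4049.0
Services balance = 3695.3 - 2314.1 = 1381.2
Trade balance (goods + services) = -4049.0 + 1381.2 = -2667.8
Net primary income = 321.5 - 1243.8 = -922.3
Net secondary income = -236.9
Current account = -2667.8 + (-922.3) + (-236.9) = -3827.0
Financial account = -(-3827.0) = 3827.0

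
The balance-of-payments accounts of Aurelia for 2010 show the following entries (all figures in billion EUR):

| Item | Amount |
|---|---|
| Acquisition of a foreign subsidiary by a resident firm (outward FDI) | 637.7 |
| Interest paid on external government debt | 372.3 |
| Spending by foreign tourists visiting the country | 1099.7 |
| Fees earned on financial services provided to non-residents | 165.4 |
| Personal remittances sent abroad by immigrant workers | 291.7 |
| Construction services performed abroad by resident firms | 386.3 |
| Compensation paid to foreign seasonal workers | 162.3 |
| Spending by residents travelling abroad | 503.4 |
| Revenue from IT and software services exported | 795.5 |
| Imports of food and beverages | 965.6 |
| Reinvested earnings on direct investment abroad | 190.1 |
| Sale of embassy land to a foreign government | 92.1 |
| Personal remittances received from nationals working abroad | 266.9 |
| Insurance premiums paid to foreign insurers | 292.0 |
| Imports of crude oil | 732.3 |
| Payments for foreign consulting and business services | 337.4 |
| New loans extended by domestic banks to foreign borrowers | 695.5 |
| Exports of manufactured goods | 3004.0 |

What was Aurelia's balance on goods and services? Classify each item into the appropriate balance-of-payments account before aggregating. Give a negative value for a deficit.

2620.2

Goods: -732.3 + 3004.0 - 965.6 = 1306.1
Services: 165.4 - 292.0 + 386.3 + 1099.7 - 337.4 - 503.4 + 795.5 = 1314.1
Trade balance = 1306.1 + 1314.1 = 2620.2
(Excluded from the trade balance — financial account: acquisition of a foreign subsidiary by a resident firm (outward FDI) 637.7, new loans extended by domestic banks to foreign borrowers 695.5; primary income: interest paid on external government debt 372.3, compensation paid to foreign seasonal workers 162.3, reinvested earnings on direct investment abroad 190.1; secondary income: personal remittances sent abroad by immigrant workers 291.7, personal remittances received from nationals working abroad 266.9; capital account: sale of embassy land to a foreign government 92.1.)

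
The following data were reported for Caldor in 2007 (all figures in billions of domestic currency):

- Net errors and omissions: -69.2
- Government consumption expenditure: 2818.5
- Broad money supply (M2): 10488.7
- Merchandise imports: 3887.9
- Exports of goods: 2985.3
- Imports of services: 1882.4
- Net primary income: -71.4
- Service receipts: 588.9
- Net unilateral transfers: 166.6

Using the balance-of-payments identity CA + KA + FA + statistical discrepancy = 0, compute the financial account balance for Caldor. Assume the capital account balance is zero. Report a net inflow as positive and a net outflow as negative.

2170.1

Goods balance = 2985.3 - 3887.9 = -902.6
Services balance = 588.9 - 1882.4 = -1293.5
Trade balance (goods + services) = -902.6 + (-1293.5) = -2196.1
Net primary income = -71.4
Net secondary income = 166.6
Current account = -2196.1 + (-71.4) + 166.6 = -2100.9
Financial account = -(-2100.9 + (-69.2)) = 2170.1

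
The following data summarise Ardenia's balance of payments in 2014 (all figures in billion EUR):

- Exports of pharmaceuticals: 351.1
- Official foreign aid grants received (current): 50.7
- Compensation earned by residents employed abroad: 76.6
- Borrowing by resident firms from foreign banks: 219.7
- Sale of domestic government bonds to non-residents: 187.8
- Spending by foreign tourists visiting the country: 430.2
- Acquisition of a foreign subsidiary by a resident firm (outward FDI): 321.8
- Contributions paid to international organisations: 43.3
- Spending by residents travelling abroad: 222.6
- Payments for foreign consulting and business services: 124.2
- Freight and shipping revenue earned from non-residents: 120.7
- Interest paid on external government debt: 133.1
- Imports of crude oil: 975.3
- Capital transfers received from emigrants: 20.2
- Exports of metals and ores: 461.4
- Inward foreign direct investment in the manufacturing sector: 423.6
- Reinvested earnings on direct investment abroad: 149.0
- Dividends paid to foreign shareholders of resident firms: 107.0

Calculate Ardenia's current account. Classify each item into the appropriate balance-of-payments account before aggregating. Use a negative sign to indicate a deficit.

34.2

Goods: 461.4 + 351.1 - 975.3 = -162.8
Services: -222.6 + 430.2 - 124.2 + 120.7 = 204.1
Primary income: -107.0 + 149.0 - 133.1 + 76.6 = -14.5
Secondary income: -43.3 + 50.7 = 7.4
Current account = (-162.8) + 204.1 + (-14.5) + 7.4 = 34.2
(Excluded from the current account — financial account: borrowing by resident firms from foreign banks 219.7, sale of domestic government bonds to non-residents 187.8, acquisition of a foreign subsidiary by a resident firm (outward FDI) 321.8, inward foreign direct investment in the manufacturing sector 423.6; capital account: capital transfers received from emigrants 20.2.)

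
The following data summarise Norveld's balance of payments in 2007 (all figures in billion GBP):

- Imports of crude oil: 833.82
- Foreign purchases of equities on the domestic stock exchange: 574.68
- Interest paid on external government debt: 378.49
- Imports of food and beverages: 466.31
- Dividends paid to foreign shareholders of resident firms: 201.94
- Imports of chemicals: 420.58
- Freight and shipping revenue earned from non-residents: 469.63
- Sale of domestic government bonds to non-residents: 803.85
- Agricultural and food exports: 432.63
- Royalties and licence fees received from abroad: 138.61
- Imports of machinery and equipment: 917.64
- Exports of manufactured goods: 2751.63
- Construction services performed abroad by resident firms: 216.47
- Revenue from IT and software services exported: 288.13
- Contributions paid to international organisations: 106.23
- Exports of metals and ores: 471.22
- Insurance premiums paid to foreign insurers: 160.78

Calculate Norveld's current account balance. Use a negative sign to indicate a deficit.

Goods: -833.82 - 420.58 + 2751.63 + 471.22 - 917.64 - 466.31 + 432.63 = 1017.13
Services: -160.78 + 288.13 + 138.61 + 469.63 + 216.47 = 952.06
Primary income: -201.94 - 378.49 = -580.43
Secondary income: -106.23
Current account = 1017.13 + 952.06 + (-580.43) + (-106.23) = 1282.53
(Excluded from the current account — financial account: foreign purchases of equities on the domestic stock exchange 574.68, sale of domestic government bonds to non-residents 803.85.)

1282.53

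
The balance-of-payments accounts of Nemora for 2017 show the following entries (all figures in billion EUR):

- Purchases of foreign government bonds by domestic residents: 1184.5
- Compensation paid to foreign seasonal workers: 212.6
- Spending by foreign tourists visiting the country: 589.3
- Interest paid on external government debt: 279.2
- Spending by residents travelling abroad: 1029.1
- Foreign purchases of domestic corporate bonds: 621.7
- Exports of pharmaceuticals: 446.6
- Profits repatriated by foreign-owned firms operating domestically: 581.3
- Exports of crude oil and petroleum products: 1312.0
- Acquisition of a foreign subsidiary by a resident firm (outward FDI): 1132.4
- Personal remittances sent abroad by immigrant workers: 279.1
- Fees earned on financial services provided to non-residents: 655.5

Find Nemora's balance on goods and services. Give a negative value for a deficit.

1974.3

Goods: 446.6 + 1312.0 = 1758.6
Services: -1029.1 + 589.3 + 655.5 = 215.7
Trade balance = 1758.6 + 215.7 = 1974.3
(Excluded from the trade balance — financial account: purchases of foreign government bonds by domestic residents 1184.5, foreign purchases of domestic corporate bonds 621.7, acquisition of a foreign subsidiary by a resident firm (outward FDI) 1132.4; primary income: compensation paid to foreign seasonal workers 212.6, interest paid on external government debt 279.2, profits repatriated by foreign-owned firms operating domestically 581.3; secondary income: personal remittances sent abroad by immigrant workers 279.1.)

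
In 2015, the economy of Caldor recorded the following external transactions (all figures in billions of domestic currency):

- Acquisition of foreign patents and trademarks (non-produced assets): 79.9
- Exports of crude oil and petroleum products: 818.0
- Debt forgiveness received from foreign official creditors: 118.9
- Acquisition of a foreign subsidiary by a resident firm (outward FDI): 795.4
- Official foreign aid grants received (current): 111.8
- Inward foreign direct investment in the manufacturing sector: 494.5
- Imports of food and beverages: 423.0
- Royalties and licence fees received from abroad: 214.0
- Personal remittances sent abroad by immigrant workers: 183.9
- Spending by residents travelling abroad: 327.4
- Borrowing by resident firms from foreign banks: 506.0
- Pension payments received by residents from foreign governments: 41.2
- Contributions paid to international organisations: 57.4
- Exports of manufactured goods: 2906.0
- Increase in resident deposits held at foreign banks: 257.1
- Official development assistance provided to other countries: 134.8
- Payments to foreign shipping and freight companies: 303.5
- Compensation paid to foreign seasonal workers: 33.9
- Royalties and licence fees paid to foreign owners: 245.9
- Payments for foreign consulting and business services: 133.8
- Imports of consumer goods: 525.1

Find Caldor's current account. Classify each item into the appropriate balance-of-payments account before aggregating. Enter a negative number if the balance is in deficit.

Goods: 818.0 + 2906.0 - 423.0 - 525.1 = 2775.9
Services: -133.8 - 327.4 + 214.0 - 245.9 - 303.5 = -796.6
Primary income: -33.9
Secondary income: -134.8 - 183.9 + 111.8 - 57.4 + 41.2 = -223.1
Current account = 2775.9 + (-796.6) + (-33.9) + (-223.1) = 1722.3
(Excluded from the current account — capital account: acquisition of foreign patents and trademarks (non-produced assets) 79.9, debt forgiveness received from foreign official creditors 118.9; financial account: acquisition of a foreign subsidiary by a resident firm (outward FDI) 795.4, inward foreign direct investment in the manufacturing sector 494.5, borrowing by resident firms from foreign banks 506.0, increase in resident deposits held at foreign banks 257.1.)

1722.3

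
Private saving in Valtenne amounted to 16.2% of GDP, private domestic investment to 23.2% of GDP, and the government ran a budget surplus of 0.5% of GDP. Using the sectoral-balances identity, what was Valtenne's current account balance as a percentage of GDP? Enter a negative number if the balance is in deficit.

-6.5

By the sectoral-balances identity, CA = (S_private - I) + (T - G).
Private balance = 16.2 - 23.2 = -7.0
Government balance (T - G) = 0.5
CA = -7.0 + 0.5 = -6.5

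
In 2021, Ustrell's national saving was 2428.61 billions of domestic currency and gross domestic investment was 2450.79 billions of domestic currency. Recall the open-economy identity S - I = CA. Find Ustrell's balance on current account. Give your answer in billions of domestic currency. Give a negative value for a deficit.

-22.18

CA = S - I = 2428.61 - 2450.79 = -22.18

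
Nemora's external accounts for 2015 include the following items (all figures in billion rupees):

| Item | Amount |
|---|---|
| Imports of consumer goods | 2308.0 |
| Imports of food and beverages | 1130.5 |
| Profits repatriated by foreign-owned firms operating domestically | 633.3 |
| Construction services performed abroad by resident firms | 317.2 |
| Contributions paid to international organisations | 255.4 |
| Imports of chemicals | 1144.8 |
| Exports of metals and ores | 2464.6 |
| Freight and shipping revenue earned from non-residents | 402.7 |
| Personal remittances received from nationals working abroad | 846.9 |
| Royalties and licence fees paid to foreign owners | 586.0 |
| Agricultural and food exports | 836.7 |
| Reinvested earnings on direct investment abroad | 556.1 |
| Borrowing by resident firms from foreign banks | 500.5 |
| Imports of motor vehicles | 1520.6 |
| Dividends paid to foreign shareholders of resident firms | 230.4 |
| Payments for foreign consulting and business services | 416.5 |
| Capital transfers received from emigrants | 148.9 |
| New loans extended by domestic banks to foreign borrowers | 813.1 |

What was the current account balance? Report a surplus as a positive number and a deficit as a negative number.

Goods: 2464.6 - 2308.0 - 1520.6 + 836.7 - 1130.5 - 1144.8 = -2802.6
Services: 317.2 - 416.5 + 402.7 - 586.0 = -282.6
Primary income: -633.3 - 230.4 + 556.1 = -307.6
Secondary income: 846.9 - 255.4 = 591.5
Current account = (-2802.6) + (-282.6) + (-307.6) + 591.5 = -2801.3
(Excluded from the current account — financial account: borrowing by resident firms from foreign banks 500.5, new loans extended by domestic banks to foreign borrowers 813.1; capital account: capital transfers received from emigrants 148.9.)

-2801.3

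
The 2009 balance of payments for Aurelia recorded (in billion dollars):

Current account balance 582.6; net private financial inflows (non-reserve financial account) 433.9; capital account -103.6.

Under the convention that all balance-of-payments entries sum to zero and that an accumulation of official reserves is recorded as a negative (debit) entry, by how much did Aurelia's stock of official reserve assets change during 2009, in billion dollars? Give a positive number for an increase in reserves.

Official reserve transactions balance = -(582.6 + (-103.6) + 433.9) = -912.9
An accumulation of reserves is recorded as a debit (negative entry), so the change in the stock of reserves is the negative of that balance.
Change in official reserves = -(-912.9) = 912.9

912.9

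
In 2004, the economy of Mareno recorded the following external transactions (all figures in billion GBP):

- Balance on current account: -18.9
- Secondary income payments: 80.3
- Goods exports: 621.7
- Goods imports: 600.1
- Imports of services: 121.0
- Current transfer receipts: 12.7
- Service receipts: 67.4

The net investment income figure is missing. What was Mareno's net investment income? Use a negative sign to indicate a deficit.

Current account = goods balance + services balance + net primary income + net secondary income
Sum of the known components = -99.6
Net investment income = CA - (known components) = -18.9 - (-99.6) = 80.7

80.7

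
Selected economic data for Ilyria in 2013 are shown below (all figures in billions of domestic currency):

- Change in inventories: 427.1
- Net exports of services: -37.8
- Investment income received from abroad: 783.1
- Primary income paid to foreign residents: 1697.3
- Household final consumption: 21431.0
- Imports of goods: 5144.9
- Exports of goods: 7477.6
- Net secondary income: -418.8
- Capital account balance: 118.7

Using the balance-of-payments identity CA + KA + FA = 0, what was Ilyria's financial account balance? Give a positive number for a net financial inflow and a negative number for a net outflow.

Goods balance = 7477.6 - 5144.9 = 2332.7
Services balance = -37.8
Trade balance (goods + services) = 2332.7 + (-37.8) = 2294.9
Net primary income = 783.1 - 1697.3 = -914.2
Net secondary income = -418.8
Current account = 2294.9 + (-914.2) + (-418.8) = 961.9
Financial account = -(961.9 + 118.7) = -1080.6

-1080.6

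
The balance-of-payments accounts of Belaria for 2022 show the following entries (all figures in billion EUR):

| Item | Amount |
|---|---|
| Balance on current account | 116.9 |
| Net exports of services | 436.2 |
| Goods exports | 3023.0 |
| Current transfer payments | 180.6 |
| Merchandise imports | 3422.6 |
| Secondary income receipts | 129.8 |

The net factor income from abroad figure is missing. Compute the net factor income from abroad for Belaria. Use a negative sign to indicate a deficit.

Current account = goods balance + services balance + net primary income + net secondary income
Sum of the known components = -14.2
Net factor income from abroad = CA - (known components) = 116.9 - (-14.2) = 131.1

131.1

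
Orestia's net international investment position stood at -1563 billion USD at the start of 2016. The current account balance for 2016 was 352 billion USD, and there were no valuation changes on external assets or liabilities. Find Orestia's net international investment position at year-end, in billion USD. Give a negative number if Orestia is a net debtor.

-1211

With no valuation effects, change in NIIP = current account = 352
End-of-year NIIP = -1563 + 352 = -1211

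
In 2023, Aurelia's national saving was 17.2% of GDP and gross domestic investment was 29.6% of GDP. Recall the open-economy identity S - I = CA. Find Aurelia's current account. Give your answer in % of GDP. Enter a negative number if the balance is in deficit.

CA = S - I = 17.2 - 29.6 = -12.4

-12.4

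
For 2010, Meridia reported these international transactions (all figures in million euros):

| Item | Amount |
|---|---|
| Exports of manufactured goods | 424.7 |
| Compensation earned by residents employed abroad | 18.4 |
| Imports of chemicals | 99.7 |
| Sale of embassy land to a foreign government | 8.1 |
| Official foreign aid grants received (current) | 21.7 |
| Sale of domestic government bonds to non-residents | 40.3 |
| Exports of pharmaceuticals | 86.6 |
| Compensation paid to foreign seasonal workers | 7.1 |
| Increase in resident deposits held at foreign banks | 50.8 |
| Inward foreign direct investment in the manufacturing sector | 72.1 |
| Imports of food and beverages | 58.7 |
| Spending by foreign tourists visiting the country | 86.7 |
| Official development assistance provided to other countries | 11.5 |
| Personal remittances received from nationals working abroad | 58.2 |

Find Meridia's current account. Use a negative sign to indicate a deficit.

Goods: -99.7 - 58.7 + 86.6 + 424.7 = 352.9
Services: 86.7
Primary income: 18.4 - 7.1 = 11.3
Secondary income: 21.7 + 58.2 - 11.5 = 68.4
Current account = 352.9 + 86.7 + 11.3 + 68.4 = 519.3
(Excluded from the current account — capital account: sale of embassy land to a foreign government 8.1; financial account: sale of domestic government bonds to non-residents 40.3, increase in resident deposits held at foreign banks 50.8, inward foreign direct investment in the manufacturing sector 72.1.)

519.3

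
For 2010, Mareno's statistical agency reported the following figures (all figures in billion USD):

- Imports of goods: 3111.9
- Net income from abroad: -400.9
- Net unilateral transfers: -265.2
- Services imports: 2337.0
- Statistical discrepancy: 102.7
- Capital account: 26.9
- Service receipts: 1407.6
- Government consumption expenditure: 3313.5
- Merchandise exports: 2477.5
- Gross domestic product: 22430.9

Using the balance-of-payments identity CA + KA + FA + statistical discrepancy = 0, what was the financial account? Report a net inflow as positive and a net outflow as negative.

Goods balance = 2477.5 - 3111.9 = -634.4
Services balance = 1407.6 - 2337.0 = -929.4
Trade balance (goods + services) = -634.4 + (-929.4) = -1563.8
Net primary income = -400.9
Net secondary income = -265.2
Current account = -1563.8 + (-400.9) + (-265.2) = -2229.9
Financial account = -(-2229.9 + 26.9 + 102.7) = 2100.3

2100.3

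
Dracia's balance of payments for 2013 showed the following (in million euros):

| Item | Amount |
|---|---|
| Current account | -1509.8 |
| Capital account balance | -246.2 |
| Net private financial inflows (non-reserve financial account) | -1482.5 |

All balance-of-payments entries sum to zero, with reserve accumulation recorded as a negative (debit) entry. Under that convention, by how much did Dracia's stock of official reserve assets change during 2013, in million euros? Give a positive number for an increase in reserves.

Official reserve transactions balance = -((-1509.8) + (-246.2) + (-1482.5)) = 3238.5
An accumulation of reserves is recorded as a debit (negative entry), so the change in the stock of reserves is the negative of that balance.
Change in official reserves = -(3238.5) = -3238.5

-3238.5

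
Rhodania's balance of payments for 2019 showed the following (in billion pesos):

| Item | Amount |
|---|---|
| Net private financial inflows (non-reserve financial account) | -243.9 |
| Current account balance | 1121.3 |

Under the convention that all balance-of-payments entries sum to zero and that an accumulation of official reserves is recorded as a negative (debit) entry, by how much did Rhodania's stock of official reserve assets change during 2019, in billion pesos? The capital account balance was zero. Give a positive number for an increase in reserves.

Official reserve transactions balance = -(1121.3 + (-243.9)) = -877.4
An accumulation of reserves is recorded as a debit (negative entry), so the change in the stock of reserves is the negative of that balance.
Change in official reserves = -(-877.4) = 877.4

877.4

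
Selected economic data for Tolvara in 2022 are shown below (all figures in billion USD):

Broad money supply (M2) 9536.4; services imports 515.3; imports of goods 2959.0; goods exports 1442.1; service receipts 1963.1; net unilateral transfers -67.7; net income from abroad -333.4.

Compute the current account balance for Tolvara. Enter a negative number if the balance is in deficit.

-470.2

Goods balance = 1442.1 - 2959.0 = -1516.9
Services balance = 1963.1 - 515.3 = 1447.8
Trade balance (goods + services) = -1516.9 + 1447.8 = -69.1
Net primary income = -333.4
Net secondary income = -67.7
Current account = -69.1 + (-333.4) + (-67.7) = -470.2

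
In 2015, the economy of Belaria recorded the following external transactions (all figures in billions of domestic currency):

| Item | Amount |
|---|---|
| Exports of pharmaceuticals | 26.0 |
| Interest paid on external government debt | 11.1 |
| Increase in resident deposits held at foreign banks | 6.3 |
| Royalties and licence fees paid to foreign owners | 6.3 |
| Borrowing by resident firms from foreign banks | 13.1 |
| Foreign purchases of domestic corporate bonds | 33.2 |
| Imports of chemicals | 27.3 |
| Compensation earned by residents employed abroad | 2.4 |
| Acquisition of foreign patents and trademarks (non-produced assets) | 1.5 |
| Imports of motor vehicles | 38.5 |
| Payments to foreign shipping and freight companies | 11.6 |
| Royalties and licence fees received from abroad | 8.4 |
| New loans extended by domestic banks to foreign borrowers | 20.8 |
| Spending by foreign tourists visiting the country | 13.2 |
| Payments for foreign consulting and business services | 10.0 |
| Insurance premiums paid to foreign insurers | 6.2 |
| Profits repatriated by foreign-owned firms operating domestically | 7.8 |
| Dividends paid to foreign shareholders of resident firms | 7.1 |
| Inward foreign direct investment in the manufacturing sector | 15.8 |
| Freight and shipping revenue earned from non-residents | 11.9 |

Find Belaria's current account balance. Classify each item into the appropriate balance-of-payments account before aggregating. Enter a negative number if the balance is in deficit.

-64.0

Goods: -27.3 - 38.5 + 26.0 = -39.8
Services: -11.6 + 11.9 + 13.2 - 6.3 - 10.0 + 8.4 - 6.2 = -0.6
Primary income: -7.8 - 11.1 + 2.4 - 7.1 = -23.6
Current account = (-39.8) + (-0.6) + (-23.6) = -64.0
(Excluded from the current account — financial account: increase in resident deposits held at foreign banks 6.3, borrowing by resident firms from foreign banks 13.1, foreign purchases of domestic corporate bonds 33.2, new loans extended by domestic banks to foreign borrowers 20.8, inward foreign direct investment in the manufacturing sector 15.8; capital account: acquisition of foreign patents and trademarks (non-produced assets) 1.5.)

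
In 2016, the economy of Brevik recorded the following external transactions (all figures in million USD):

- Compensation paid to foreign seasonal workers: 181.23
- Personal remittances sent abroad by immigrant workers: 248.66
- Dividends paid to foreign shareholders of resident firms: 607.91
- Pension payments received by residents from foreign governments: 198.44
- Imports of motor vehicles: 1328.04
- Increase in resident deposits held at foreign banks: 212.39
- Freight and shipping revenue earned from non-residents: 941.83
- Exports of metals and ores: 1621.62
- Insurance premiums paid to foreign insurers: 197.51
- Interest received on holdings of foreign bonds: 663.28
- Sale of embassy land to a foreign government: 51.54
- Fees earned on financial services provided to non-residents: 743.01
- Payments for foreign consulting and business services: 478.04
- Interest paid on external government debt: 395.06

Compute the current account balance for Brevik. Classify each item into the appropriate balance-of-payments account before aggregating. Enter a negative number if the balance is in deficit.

731.73

Goods: -1328.04 + 1621.62 = 293.58
Services: 941.83 - 197.51 - 478.04 + 743.01 = 1009.29
Primary income: 663.28 - 607.91 - 181.23 - 395.06 = -520.92
Secondary income: 198.44 - 248.66 = -50.22
Current account = 293.58 + 1009.29 + (-520.92) + (-50.22) = 731.73
(Excluded from the current account — financial account: increase in resident deposits held at foreign banks 212.39; capital account: sale of embassy land to a foreign government 51.54.)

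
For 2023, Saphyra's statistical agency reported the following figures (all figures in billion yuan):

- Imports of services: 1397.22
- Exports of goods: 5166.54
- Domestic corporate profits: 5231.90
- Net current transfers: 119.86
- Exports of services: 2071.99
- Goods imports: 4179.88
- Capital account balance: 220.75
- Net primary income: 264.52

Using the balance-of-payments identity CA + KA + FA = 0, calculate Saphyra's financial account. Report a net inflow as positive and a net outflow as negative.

-2266.56

Goods balance = 5166.54 - 4179.88 = 986.66
Services balance = 2071.99 - 1397.22 = 674.77
Trade balance (goods + services) = 986.66 + 674.77 = 1661.43
Net primary income = 264.52
Net secondary income = 119.86
Current account = 1661.43 + 264.52 + 119.86 = 2045.81
Financial account = -(2045.81 + 220.75) = -2266.56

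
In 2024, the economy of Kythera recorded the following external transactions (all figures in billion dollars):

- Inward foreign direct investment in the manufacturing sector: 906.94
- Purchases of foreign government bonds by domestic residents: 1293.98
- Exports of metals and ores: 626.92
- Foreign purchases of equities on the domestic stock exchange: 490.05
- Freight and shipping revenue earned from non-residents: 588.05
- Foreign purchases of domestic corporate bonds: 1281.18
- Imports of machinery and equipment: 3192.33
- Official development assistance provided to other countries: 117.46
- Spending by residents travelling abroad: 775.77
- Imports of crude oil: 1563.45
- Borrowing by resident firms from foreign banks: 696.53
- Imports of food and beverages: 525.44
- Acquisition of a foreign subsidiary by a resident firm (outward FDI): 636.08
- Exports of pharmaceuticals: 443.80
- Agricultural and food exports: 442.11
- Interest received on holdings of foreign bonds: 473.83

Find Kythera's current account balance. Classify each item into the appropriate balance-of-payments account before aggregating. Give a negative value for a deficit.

Goods: -3192.33 - 1563.45 + 626.92 + 442.11 + 443.80 - 525.44 = -3768.39
Services: -775.77 + 588.05 = -187.72
Primary income: 473.83
Secondary income: -117.46
Current account = (-3768.39) + (-187.72) + 473.83 + (-117.46) = -3599.74
(Excluded from the current account — financial account: inward foreign direct investment in the manufacturing sector 906.94, purchases of foreign government bonds by domestic residents 1293.98, foreign purchases of equities on the domestic stock exchange 490.05, foreign purchases of domestic corporate bonds 1281.18, borrowing by resident firms from foreign banks 696.53, acquisition of a foreign subsidiary by a resident firm (outward FDI) 636.08.)

-3599.74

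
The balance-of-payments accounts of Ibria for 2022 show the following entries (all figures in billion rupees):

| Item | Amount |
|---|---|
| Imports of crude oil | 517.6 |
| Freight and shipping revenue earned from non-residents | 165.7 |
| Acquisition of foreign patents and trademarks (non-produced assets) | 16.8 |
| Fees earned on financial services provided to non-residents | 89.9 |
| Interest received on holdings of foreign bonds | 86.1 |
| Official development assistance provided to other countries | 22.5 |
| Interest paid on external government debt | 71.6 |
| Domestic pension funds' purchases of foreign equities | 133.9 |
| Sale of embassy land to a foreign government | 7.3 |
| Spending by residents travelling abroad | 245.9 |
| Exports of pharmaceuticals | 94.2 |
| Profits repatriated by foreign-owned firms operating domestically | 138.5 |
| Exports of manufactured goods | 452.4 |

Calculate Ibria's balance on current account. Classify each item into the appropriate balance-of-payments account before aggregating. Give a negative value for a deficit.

Goods: -517.6 + 94.2 + 452.4 = 29.0
Services: 89.9 - 245.9 + 165.7 = 9.7
Primary income: -71.6 + 86.1 - 138.5 = -124.0
Secondary income: -22.5
Current account = 29.0 + 9.7 + (-124.0) + (-22.5) = -107.8
(Excluded from the current account — capital account: acquisition of foreign patents and trademarks (non-produced assets) 16.8, sale of embassy land to a foreign government 7.3; financial account: domestic pension funds' purchases of foreign equities 133.9.)

-107.8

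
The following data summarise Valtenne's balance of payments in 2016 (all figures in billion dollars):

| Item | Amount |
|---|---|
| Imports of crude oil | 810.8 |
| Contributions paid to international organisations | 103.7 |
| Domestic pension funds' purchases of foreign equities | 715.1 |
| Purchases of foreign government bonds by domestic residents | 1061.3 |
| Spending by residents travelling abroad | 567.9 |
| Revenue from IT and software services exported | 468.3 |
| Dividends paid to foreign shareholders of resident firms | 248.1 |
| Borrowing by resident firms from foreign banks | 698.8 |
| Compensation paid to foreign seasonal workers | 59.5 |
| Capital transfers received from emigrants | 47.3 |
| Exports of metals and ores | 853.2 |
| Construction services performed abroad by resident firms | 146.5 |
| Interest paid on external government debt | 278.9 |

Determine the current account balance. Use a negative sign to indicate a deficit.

-600.9

Goods: -810.8 + 853.2 = 42.4
Services: 468.3 - 567.9 + 146.5 = 46.9
Primary income: -278.9 - 59.5 - 248.1 = -586.5
Secondary income: -103.7
Current account = 42.4 + 46.9 + (-586.5) + (-103.7) = -600.9
(Excluded from the current account — financial account: domestic pension funds' purchases of foreign equities 715.1, purchases of foreign government bonds by domestic residents 1061.3, borrowing by resident firms from foreign banks 698.8; capital account: capital transfers received from emigrants 47.3.)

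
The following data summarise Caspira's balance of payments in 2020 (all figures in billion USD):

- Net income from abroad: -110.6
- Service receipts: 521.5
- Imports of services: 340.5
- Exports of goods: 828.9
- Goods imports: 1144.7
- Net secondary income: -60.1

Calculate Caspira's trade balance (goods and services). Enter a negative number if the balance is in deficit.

Goods balance = 828.9 - 1144.7 = -315.8
Services balance = 521.5 - 340.5 = 181.0
Trade balance (goods + services) = -315.8 + 181.0 = -134.8

-134.8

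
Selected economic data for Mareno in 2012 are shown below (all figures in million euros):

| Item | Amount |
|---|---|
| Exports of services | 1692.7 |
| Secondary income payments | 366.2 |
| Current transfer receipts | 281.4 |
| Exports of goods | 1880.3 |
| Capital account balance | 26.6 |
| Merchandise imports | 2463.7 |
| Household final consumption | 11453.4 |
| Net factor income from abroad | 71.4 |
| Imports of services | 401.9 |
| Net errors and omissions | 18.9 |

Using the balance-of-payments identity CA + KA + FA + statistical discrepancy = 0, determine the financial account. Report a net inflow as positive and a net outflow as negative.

Goods balance = 1880.3 - 2463.7 = -583.4
Services balance = 1692.7 - 401.9 = 1290.8
Trade balance (goods + services) = -583.4 + 1290.8 = 707.4
Net primary income = 71.4
Net secondary income = 281.4 - 366.2 = -84.8
Current account = 707.4 + 71.4 + (-84.8) = 694.0
Financial account = -(694.0 + 26.6 + 18.9) = -739.5

-739.5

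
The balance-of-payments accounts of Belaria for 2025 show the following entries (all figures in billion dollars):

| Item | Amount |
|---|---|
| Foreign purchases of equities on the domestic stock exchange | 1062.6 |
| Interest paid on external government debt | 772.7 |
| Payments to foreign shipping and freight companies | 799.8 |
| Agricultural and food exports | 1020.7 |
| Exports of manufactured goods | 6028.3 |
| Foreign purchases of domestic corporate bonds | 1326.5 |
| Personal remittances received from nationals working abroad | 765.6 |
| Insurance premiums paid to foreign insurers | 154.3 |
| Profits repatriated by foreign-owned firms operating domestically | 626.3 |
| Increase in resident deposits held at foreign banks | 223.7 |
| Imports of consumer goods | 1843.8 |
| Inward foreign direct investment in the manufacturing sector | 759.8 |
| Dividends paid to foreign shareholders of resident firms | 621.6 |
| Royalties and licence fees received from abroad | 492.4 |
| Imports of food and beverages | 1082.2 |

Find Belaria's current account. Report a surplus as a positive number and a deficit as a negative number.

2406.3

Goods: 1020.7 - 1082.2 - 1843.8 + 6028.3 = 4123.0
Services: -154.3 - 799.8 + 492.4 = -461.7
Primary income: -621.6 - 626.3 - 772.7 = -2020.6
Secondary income: 765.6
Current account = 4123.0 + (-461.7) + (-2020.6) + 765.6 = 2406.3
(Excluded from the current account — financial account: foreign purchases of equities on the domestic stock exchange 1062.6, foreign purchases of domestic corporate bonds 1326.5, increase in resident deposits held at foreign banks 223.7, inward foreign direct investment in the manufacturing sector 759.8.)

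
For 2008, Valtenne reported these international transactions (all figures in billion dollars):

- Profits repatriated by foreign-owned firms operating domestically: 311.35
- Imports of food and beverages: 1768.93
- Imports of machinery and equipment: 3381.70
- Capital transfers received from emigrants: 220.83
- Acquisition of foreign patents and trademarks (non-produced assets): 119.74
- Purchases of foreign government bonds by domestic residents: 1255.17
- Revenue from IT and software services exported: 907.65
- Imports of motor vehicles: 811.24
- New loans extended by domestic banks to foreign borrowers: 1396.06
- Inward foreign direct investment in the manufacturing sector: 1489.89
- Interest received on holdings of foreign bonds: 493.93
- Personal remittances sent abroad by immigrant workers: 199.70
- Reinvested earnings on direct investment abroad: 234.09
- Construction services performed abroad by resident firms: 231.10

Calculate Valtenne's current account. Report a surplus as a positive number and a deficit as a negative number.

Goods: -3381.70 - 811.24 - 1768.93 = -5961.87
Services: 907.65 + 231.10 = 1138.75
Primary income: -311.35 + 234.09 + 493.93 = 416.67
Secondary income: -199.70
Current account = (-5961.87) + 1138.75 + 416.67 + (-199.70) = -4606.15
(Excluded from the current account — capital account: capital transfers received from emigrants 220.83, acquisition of foreign patents and trademarks (non-produced assets) 119.74; financial account: purchases of foreign government bonds by domestic residents 1255.17, new loans extended by domestic banks to foreign borrowers 1396.06, inward foreign direct investment in the manufacturing sector 1489.89.)

-4606.15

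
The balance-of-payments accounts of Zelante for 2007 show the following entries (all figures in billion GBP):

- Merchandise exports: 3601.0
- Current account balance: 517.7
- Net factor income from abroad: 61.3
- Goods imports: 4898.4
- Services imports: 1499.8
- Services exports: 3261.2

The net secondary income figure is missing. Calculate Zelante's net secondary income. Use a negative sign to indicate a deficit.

-7.6

Current account = goods balance + services balance + net primary income + net secondary income
Sum of the known components = 525.3
Net secondary income = CA - (known components) = 517.7 - 525.3 = -7.6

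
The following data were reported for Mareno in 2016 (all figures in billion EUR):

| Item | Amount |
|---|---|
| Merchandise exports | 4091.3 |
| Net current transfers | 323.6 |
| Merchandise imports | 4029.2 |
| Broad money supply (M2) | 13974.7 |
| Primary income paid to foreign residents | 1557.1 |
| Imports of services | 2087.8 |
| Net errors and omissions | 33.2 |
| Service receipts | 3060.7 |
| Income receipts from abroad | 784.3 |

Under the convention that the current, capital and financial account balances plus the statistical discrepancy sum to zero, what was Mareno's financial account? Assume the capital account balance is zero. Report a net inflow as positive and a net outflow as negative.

-619.0

Goods balance = 4091.3 - 4029.2 = 62.1
Services balance = 3060.7 - 2087.8 = 972.9
Trade balance (goods + services) = 62.1 + 972.9 = 1035.0
Net primary income = 784.3 - 1557.1 = -772.8
Net secondary income = 323.6
Current account = 1035.0 + (-772.8) + 323.6 = 585.8
Financial account = -(585.8 + 33.2) = -619.0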